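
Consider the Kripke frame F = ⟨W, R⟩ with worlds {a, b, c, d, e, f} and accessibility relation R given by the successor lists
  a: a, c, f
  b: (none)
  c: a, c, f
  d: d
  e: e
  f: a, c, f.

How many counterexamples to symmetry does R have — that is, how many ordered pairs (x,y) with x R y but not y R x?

0

R is symmetric; there are no such tuples.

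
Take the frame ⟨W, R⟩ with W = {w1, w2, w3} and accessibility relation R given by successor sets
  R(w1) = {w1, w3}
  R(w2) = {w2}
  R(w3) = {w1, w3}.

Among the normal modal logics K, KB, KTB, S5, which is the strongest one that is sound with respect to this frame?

S5

Symmetric (axiom B): yes — every pair in R has its reverse in R.
Reflexive (axiom T): yes — every world is R-related to itself.
Euclidean (axiom 5): yes — any two successors of a common world are R-related.
So F validates K, KB, KTB, S5. The strongest is S5.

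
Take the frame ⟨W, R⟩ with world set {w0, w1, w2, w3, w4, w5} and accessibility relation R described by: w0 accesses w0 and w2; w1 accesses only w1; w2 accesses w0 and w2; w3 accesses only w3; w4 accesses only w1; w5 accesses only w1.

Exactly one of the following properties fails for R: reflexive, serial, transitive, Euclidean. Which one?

Reflexive: no — w4 is not related to itself.
Serial: yes — every world has a successor (e.g. w0 R w0).
Transitive: yes — every two-step R-path is closed by a direct edge.
Euclidean: yes — any two successors of a common world are R-related.
Only reflexive fails.

reflexive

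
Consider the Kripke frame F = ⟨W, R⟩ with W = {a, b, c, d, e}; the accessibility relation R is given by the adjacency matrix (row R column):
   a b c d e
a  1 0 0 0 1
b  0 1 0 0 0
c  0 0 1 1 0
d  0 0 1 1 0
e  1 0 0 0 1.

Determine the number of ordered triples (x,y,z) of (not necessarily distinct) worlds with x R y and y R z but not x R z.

0

R is transitive; there are no such tuples.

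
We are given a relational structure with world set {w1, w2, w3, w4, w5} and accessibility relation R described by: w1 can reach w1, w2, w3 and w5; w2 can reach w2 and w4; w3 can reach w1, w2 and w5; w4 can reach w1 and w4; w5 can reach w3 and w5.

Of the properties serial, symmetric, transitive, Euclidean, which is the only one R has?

Serial: yes — every world has a successor (e.g. w1 R w1).
Symmetric: no — w1 R w2 but not w2 R w1.
Transitive: no — w1 R w2 and w2 R w4, but not w1 R w4.
Euclidean: no — w1 R w2 and w1 R w3, but not w2 R w3.
Only serial holds.

serial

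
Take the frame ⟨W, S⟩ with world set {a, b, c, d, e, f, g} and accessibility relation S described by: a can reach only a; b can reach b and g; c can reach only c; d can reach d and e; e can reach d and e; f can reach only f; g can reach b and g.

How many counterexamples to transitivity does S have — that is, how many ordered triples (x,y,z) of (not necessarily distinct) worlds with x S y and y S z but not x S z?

0

S is transitive; there are no such tuples.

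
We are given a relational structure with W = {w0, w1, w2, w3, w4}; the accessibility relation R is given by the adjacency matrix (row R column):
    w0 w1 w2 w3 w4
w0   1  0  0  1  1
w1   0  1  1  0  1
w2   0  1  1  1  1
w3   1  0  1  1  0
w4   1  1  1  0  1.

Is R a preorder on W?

Reflexive: yes — every world is R-related to itself.
Transitive: no — w0 R w3 and w3 R w2, but not w0 R w2.
So R is not a preorder.

No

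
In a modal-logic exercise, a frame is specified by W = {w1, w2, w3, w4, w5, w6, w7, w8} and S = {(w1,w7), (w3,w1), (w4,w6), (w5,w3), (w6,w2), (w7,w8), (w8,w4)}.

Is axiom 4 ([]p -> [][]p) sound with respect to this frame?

No

By correspondence theory, 4 is valid on a frame iff S is transitive.
Transitive: no — w1 S w7 and w7 S w8, but not w1 S w8.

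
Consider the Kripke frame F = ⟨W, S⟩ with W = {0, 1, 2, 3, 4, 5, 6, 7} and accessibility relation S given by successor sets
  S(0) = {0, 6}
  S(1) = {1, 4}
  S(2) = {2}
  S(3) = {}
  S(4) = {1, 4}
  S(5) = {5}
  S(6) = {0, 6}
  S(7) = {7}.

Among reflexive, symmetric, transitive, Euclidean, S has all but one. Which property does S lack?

reflexive

Reflexive: no — 3 is not related to itself.
Symmetric: yes — every pair in S has its reverse in S.
Transitive: yes — every two-step S-path is closed by a direct edge.
Euclidean: yes — any two successors of a common world are S-related.
Only reflexive fails.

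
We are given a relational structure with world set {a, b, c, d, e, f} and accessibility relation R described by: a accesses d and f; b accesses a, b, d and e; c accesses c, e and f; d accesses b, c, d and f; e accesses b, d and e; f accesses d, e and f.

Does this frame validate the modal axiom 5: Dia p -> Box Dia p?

No

The schema 5 characterises exactly the Euclidean frames.
Euclidean: no — b R a and b R e, but not a R e.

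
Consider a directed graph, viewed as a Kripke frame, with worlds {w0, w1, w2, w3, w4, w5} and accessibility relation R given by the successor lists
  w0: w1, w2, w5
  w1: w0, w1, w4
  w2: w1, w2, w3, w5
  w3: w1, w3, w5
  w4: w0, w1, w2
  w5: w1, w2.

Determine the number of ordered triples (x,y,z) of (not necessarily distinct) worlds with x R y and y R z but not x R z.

19

Enumerating: (w0,w1,w0), (w0,w1,w4), (w0,w2,w3), (w1,w0,w2), (w1,w0,w5), (w1,w4,w2), (w2,w1,w0), (w2,w1,w4), (w3,w1,w0), (w3,w1,w4), (w3,w5,w2), (w4,w0,w5), … and 7 more.
Total: 19.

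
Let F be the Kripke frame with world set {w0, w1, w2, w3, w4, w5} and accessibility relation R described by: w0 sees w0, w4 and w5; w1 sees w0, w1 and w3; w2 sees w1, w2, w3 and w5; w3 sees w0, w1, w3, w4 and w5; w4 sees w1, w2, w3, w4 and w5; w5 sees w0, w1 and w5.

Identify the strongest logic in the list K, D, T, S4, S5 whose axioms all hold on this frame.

Serial (axiom D): yes — every world has a successor (e.g. w0 R w0).
Reflexive (axiom T): yes — every world is R-related to itself.
Transitive (axiom 4): no — w0 R w4 and w4 R w1, but not w0 R w1.
Euclidean (axiom 5): no — w0 R w5 and w0 R w4, but not w5 R w4.
So F validates K, D, T; S4 would additionally require R to be transitive. The strongest is T.

T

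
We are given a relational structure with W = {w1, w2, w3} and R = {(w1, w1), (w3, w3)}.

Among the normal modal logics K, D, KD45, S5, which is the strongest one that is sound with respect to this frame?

K

Serial (axiom D): no — w2 has no R-successor.
Euclidean (axiom 5): yes — any two successors of a common world are R-related.
Transitive (axiom 4): yes — every two-step R-path is closed by a direct edge.
Reflexive (axiom T): no — w2 is not related to itself.
So F validates K; D would additionally require R to be serial. The strongest is K.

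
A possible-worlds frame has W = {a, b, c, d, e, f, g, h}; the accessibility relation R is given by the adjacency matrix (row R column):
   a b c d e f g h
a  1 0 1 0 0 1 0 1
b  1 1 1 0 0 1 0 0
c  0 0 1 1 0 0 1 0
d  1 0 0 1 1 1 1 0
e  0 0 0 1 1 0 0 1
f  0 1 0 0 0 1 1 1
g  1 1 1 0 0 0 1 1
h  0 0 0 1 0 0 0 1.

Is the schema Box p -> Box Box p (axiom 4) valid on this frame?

By correspondence theory, 4 is valid on a frame iff R is transitive.
Transitive: no — a R c and c R d, but not a R d.

No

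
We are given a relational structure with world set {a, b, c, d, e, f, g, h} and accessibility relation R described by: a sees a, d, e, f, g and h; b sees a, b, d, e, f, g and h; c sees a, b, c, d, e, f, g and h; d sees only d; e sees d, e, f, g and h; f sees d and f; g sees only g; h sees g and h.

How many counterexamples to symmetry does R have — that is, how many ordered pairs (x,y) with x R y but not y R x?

Enumerating: (a,d), (a,e), (a,f), (a,g), (a,h), (b,a), (b,d), (b,e), (b,f), (b,g), (b,h), (c,a), … and 12 more.
Total: 24.

24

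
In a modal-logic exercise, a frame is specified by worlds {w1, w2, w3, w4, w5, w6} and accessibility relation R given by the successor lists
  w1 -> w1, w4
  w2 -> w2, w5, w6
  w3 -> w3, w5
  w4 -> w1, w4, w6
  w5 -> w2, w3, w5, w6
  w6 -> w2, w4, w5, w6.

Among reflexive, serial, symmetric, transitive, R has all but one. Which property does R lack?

Reflexive: yes — every world is R-related to itself.
Serial: yes — every world has a successor (e.g. w1 R w1).
Symmetric: yes — every pair in R has its reverse in R.
Transitive: no — w1 R w4 and w4 R w6, but not w1 R w6.
Only transitive fails.

transitive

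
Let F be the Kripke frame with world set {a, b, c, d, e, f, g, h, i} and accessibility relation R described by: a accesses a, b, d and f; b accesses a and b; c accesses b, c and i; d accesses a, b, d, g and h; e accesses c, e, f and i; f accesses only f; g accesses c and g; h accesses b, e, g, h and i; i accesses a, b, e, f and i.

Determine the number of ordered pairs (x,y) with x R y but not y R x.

Enumerating: (a,f), (c,b), (c,i), (d,b), (d,g), (d,h), (e,c), (e,f), (g,c), (h,b), (h,e), (h,g), (h,i), (i,a), (i,b), (i,f).

16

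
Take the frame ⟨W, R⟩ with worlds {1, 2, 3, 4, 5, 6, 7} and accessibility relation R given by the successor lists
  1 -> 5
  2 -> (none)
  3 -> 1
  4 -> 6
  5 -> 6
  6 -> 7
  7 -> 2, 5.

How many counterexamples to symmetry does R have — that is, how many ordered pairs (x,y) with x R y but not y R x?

Enumerating: (1,5), (3,1), (4,6), (5,6), (6,7), (7,2), (7,5).

7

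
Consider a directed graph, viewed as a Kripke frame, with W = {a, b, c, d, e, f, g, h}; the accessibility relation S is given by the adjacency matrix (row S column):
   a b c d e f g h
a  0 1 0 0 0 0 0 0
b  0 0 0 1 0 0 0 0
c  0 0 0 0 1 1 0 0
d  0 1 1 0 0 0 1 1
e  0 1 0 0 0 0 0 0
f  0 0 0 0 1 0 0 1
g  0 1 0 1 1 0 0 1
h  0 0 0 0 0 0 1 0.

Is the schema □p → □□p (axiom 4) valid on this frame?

The schema 4 characterises exactly the transitive frames.
Transitive: no — a S b and b S d, but not a S d.

No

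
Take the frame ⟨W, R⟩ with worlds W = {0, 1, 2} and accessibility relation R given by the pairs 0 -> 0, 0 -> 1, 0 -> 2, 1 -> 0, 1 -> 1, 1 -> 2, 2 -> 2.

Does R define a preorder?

Reflexive: yes — every world is R-related to itself.
Transitive: yes — every two-step R-path is closed by a direct edge.
So R is a preorder.

Yes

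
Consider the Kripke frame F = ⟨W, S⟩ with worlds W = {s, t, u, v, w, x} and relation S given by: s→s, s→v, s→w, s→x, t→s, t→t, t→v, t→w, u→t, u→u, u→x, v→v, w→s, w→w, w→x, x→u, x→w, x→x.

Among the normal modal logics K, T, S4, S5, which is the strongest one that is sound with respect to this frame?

Reflexive (axiom T): yes — every world is S-related to itself.
Transitive (axiom 4): no — s S x and x S u, but not s S u.
Euclidean (axiom 5): no — s S v and s S w, but not v S w.
So F validates K, T; S4 would additionally require S to be transitive. The strongest is T.

T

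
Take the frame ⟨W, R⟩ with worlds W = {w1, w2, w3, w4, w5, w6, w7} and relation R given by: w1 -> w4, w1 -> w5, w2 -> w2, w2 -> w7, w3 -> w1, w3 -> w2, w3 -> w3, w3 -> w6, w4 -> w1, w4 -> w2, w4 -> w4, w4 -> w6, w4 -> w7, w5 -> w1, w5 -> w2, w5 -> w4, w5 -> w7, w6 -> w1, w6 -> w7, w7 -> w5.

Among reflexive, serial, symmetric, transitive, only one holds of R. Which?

Reflexive: no — w1 is not related to itself.
Serial: yes — every world has a successor (e.g. w1 R w4).
Symmetric: no — w2 R w7 but not w7 R w2.
Transitive: no — w1 R w4 and w4 R w2, but not w1 R w2.
Only serial holds.

serial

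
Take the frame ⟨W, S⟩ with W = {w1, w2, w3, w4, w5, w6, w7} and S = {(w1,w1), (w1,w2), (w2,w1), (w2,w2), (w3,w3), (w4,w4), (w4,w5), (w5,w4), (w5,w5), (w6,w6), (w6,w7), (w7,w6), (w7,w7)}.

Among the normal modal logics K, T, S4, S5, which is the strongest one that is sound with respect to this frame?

Reflexive (axiom T): yes — every world is S-related to itself.
Transitive (axiom 4): yes — every two-step S-path is closed by a direct edge.
Euclidean (axiom 5): yes — any two successors of a common world are S-related.
So F validates K, T, S4, S5. The strongest is S5.

S5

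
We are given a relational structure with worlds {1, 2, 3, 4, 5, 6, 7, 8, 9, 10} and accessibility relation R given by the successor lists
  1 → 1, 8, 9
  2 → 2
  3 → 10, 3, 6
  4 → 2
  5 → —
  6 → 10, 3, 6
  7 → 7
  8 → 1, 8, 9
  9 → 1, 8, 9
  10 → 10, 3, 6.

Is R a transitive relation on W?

Transitive: yes — every two-step R-path is closed by a direct edge.

Yes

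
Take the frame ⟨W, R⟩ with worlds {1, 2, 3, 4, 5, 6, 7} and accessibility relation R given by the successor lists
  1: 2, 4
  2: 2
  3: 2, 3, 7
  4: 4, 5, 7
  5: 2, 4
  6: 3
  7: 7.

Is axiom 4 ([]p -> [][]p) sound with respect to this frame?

No

Axiom 4 corresponds to the accessibility relation being transitive.
Transitive: no — 1 R 4 and 4 R 5, but not 1 R 5.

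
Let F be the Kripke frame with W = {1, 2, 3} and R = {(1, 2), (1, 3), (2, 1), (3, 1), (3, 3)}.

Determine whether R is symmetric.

Symmetric: yes — every pair in R has its reverse in R.

Yes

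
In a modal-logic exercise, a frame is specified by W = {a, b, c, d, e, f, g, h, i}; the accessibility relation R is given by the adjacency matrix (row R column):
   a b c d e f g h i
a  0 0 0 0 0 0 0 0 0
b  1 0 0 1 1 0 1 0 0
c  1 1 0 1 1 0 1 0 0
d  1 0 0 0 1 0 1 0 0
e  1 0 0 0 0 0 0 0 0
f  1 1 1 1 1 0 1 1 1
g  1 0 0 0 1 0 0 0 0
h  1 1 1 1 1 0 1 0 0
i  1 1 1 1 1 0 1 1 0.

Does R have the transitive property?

Yes

Transitive: yes — every two-step R-path is closed by a direct edge.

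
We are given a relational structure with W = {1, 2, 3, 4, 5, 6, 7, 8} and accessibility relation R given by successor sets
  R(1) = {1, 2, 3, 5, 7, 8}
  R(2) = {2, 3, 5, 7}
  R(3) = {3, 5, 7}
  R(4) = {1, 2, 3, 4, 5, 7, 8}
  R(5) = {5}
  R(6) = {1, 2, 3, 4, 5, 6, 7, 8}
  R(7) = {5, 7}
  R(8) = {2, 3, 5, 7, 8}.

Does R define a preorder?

Reflexive: yes — every world is R-related to itself.
Transitive: yes — every two-step R-path is closed by a direct edge.
So R is a preorder.

Yes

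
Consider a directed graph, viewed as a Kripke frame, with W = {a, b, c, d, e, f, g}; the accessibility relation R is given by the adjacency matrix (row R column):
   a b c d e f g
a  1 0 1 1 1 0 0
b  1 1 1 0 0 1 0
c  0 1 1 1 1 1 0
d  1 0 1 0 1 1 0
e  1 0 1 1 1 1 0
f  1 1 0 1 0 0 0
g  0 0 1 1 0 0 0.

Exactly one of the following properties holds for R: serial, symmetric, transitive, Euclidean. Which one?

Serial: yes — every world has a successor (e.g. a R a).
Symmetric: no — a R c but not c R a.
Transitive: no — a R c and c R b, but not a R b.
Euclidean: no — b R a and b R f, but not a R f.
Only serial holds.

serial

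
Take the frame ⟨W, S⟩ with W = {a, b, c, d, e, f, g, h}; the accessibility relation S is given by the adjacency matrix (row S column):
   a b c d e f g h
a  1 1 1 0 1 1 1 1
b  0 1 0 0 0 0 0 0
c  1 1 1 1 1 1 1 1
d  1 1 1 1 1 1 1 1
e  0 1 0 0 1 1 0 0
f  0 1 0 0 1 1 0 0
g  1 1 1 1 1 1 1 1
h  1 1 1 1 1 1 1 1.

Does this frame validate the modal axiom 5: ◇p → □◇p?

The schema 5 characterises exactly the Euclidean frames.
Euclidean: no — a S b and a S c, but not b S c.

No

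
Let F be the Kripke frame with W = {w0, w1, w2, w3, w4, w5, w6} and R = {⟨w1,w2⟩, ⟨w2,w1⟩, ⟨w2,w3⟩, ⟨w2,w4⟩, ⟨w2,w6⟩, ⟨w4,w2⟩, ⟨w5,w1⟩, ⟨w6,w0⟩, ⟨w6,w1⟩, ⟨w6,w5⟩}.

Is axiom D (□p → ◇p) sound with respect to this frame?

By correspondence theory, D is valid on a frame iff R is serial.
Serial: no — w0 has no R-successor.

No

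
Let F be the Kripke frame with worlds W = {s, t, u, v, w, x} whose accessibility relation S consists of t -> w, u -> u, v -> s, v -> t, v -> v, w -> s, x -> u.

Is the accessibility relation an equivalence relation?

No

Reflexive: no — s is not related to itself.
Symmetric: no — t S w but not w S t.
Transitive: no — t S w and w S s, but not t S s.
So S is not an equivalence relation.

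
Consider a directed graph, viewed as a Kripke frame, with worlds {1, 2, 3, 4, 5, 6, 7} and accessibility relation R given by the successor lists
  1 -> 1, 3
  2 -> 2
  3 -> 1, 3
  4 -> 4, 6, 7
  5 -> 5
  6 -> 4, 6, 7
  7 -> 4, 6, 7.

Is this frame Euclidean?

Euclidean: yes — any two successors of a common world are R-related.

Yes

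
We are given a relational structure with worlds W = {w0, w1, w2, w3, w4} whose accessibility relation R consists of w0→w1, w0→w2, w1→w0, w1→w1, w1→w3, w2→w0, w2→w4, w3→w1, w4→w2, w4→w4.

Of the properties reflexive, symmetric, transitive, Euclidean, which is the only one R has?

symmetric

Reflexive: no — w0 is not related to itself.
Symmetric: yes — every pair in R has its reverse in R.
Transitive: no — w0 R w1 and w1 R w3, but not w0 R w3.
Euclidean: no — w0 R w1 and w0 R w2, but not w1 R w2.
Only symmetric holds.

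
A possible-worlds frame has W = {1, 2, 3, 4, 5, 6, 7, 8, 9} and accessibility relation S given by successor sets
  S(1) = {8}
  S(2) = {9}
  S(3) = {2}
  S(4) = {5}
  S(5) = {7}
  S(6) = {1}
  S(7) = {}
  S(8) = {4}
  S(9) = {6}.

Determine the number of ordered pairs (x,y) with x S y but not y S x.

8

Enumerating: (1,8), (2,9), (3,2), (4,5), (5,7), (6,1), (8,4), (9,6).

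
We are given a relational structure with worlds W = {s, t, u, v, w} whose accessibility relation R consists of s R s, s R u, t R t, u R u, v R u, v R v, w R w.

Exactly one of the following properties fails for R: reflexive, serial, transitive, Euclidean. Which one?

Euclidean

Reflexive: yes — every world is R-related to itself.
Serial: yes — every world has a successor (e.g. s R s).
Transitive: yes — every two-step R-path is closed by a direct edge.
Euclidean: no — s R u and s R s, but not u R s.
Only Euclidean fails.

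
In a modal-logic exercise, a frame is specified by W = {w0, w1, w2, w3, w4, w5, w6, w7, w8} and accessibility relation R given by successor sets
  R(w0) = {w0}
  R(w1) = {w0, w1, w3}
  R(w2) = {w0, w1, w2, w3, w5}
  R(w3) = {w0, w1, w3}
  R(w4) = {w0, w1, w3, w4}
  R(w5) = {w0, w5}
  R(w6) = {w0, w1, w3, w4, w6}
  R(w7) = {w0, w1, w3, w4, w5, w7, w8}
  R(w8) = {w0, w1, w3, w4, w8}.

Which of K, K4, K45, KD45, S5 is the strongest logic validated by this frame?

Transitive (axiom 4): yes — every two-step R-path is closed by a direct edge.
Euclidean (axiom 5): no — w1 R w0 and w1 R w3, but not w0 R w3.
Serial (axiom D): yes — every world has a successor (e.g. w0 R w0).
Reflexive (axiom T): yes — every world is R-related to itself.
So F validates K, K4; K45 would additionally require R to be Euclidean. The strongest is K4.

K4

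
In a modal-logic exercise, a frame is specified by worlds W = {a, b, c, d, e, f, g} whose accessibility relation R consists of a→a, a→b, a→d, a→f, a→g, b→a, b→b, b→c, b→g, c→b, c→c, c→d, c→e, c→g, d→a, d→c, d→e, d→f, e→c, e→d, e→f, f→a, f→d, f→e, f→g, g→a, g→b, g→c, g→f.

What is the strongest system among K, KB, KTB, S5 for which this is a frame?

KB

Symmetric (axiom B): yes — every pair in R has its reverse in R.
Reflexive (axiom T): no — d is not related to itself.
Euclidean (axiom 5): no — a R b and a R d, but not b R d.
So F validates K, KB; KTB would additionally require R to be reflexive. The strongest is KB.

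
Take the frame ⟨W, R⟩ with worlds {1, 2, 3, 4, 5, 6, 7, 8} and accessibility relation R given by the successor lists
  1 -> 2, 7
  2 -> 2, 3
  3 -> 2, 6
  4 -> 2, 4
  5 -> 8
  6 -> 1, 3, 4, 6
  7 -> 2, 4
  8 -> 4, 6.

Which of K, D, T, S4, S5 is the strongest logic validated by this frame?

Serial (axiom D): yes — every world has a successor (e.g. 1 R 2).
Reflexive (axiom T): no — 1 is not related to itself.
Transitive (axiom 4): no — 1 R 2 and 2 R 3, but not 1 R 3.
Euclidean (axiom 5): no — 1 R 2 and 1 R 7, but not 2 R 7.
So F validates K, D; T would additionally require R to be reflexive. The strongest is D.

D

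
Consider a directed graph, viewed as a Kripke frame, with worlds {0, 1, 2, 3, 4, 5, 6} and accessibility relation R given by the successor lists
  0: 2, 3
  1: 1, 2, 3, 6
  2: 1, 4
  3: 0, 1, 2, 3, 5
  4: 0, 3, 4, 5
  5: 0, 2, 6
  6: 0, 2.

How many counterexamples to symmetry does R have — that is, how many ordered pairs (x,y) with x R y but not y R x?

Enumerating: (0,2), (1,6), (2,4), (3,2), (3,5), (4,0), (4,3), (4,5), (5,0), (5,2), (5,6), (6,0), (6,2).

13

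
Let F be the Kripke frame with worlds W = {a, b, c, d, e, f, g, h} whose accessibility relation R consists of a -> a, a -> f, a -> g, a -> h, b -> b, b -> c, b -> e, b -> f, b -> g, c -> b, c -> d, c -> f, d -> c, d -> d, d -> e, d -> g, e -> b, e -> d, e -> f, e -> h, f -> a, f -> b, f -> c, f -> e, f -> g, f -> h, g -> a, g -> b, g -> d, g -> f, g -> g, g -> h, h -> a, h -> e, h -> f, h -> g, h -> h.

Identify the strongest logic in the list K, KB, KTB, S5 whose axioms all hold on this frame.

Symmetric (axiom B): yes — every pair in R has its reverse in R.
Reflexive (axiom T): no — c is not related to itself.
Euclidean (axiom 5): no — b R c and b R e, but not c R e.
So F validates K, KB; KTB would additionally require R to be reflexive. The strongest is KB.

KB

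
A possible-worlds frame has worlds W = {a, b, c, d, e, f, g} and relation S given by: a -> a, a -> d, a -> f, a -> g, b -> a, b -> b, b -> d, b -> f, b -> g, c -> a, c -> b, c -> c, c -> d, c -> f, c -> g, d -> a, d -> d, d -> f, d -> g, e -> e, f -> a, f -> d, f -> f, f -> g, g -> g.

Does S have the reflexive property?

Reflexive: yes — every world is S-related to itself.

Yes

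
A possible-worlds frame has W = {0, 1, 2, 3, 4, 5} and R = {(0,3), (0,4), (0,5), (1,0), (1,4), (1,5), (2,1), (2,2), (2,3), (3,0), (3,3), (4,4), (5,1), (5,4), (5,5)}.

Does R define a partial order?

Reflexive: no — 0 is not related to itself.
Transitive: no — 0 R 5 and 5 R 1, but not 0 R 1.
Antisymmetric: no — 0 R 3 and 3 R 0 with 0 ≠ 3.
So R is not a partial order.

No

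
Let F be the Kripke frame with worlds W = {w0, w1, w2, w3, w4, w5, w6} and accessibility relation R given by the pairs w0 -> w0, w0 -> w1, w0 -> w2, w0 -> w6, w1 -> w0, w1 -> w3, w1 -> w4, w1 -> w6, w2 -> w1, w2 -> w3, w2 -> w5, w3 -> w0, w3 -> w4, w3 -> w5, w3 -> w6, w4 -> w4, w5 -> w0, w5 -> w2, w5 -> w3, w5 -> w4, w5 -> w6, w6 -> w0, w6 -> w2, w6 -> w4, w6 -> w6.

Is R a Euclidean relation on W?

No

Euclidean: no — w0 R w1 and w0 R w2, but not w1 R w2.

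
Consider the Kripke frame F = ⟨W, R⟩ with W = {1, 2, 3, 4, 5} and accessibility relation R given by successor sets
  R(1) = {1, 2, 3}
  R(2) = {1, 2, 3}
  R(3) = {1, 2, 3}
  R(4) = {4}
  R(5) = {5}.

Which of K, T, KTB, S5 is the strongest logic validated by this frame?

S5

Reflexive (axiom T): yes — every world is R-related to itself.
Symmetric (axiom B): yes — every pair in R has its reverse in R.
Euclidean (axiom 5): yes — any two successors of a common world are R-related.
So F validates K, T, KTB, S5. The strongest is S5.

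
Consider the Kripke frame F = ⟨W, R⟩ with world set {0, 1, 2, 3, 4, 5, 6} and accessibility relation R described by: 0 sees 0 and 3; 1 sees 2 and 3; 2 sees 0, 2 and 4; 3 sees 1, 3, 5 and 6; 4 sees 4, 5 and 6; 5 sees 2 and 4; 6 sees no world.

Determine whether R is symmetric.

No

Symmetric: no — 0 R 3 but not 3 R 0.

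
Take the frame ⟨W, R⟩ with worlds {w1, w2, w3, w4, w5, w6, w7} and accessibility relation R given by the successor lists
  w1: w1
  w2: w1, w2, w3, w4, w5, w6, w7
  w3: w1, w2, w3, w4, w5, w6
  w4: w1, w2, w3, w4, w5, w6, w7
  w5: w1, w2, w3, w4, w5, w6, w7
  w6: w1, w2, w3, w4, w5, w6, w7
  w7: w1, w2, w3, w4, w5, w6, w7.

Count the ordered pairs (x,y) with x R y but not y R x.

Enumerating: (w2,w1), (w3,w1), (w4,w1), (w5,w1), (w6,w1), (w7,w1), (w7,w3).

7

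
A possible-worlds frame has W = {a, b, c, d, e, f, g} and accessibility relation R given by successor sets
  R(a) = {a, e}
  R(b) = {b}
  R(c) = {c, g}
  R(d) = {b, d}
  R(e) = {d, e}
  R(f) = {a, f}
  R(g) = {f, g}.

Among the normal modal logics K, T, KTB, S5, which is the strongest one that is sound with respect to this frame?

T

Reflexive (axiom T): yes — every world is R-related to itself.
Symmetric (axiom B): no — a R e but not e R a.
Euclidean (axiom 5): no — a R e and a R a, but not e R a.
So F validates K, T; KTB would additionally require R to be symmetric. The strongest is T.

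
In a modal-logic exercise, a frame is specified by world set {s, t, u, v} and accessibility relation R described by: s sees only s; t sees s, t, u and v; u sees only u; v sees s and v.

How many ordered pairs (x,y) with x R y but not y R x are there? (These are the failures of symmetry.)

4

Enumerating: (t,s), (t,u), (t,v), (v,s).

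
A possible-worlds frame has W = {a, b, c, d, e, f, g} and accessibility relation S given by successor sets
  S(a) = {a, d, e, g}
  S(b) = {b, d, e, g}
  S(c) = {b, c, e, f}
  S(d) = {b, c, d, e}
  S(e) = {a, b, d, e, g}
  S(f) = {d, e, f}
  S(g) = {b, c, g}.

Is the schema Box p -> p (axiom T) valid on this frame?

Yes

The schema T characterises exactly the reflexive frames.
Reflexive: yes — every world is S-related to itself.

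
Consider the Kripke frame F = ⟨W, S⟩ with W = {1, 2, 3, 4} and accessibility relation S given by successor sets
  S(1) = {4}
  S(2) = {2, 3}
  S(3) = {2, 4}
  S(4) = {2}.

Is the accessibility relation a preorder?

No

Reflexive: no — 1 is not related to itself.
Transitive: no — 1 S 4 and 4 S 2, but not 1 S 2.
So S is not a preorder.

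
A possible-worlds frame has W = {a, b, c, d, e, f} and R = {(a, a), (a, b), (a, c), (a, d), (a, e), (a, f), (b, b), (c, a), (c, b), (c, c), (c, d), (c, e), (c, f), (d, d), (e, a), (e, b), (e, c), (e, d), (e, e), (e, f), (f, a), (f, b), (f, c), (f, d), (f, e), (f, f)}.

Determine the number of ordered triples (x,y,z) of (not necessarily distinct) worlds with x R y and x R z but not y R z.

Enumerating: (a,b,a), (a,b,c), (a,b,d), (a,b,e), (a,b,f), (a,d,a), (a,d,b), (a,d,c), (a,d,e), (a,d,f), (c,b,a), (c,b,c), … and 28 more.
Total: 40.

40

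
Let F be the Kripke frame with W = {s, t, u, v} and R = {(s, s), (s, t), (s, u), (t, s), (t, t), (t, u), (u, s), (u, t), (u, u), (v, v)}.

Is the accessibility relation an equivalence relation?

Yes

Reflexive: yes — every world is R-related to itself.
Symmetric: yes — every pair in R has its reverse in R.
Transitive: yes — every two-step R-path is closed by a direct edge.
So R is an equivalence relation.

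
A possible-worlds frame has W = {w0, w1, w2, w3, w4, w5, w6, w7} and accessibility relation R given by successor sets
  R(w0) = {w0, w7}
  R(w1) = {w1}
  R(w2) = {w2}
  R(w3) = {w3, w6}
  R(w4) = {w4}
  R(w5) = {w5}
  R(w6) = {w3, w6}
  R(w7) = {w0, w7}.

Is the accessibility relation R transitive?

Transitive: yes — every two-step R-path is closed by a direct edge.

Yes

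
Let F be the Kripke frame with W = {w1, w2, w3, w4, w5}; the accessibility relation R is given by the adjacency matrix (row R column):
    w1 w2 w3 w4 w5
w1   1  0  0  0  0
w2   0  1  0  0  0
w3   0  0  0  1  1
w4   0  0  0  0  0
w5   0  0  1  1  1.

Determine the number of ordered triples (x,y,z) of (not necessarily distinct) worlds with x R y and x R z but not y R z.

Enumerating: (w3,w4,w4), (w3,w4,w5), (w5,w3,w3), (w5,w4,w3), (w5,w4,w4), (w5,w4,w5).

6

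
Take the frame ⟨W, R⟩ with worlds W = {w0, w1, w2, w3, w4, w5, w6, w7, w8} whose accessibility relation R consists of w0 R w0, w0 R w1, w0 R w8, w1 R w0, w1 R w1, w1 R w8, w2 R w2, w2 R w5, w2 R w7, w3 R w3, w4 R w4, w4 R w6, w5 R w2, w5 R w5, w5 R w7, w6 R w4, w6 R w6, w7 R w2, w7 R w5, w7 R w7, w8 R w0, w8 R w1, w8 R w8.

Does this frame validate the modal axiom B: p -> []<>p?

Yes

The schema B characterises exactly the symmetric frames.
Symmetric: yes — every pair in R has its reverse in R.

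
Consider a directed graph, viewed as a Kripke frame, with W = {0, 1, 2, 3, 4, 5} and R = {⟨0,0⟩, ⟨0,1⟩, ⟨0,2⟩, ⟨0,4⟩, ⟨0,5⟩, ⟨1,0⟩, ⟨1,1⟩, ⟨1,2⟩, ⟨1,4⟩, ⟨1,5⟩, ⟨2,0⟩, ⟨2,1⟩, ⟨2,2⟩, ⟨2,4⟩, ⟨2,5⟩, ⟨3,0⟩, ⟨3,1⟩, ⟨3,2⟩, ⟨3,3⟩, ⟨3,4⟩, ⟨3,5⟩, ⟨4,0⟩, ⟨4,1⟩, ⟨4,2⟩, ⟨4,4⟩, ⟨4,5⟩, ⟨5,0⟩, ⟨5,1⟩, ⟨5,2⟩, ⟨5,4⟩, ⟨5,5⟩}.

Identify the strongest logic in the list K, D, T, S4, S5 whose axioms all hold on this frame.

Serial (axiom D): yes — every world has a successor (e.g. 0 R 0).
Reflexive (axiom T): yes — every world is R-related to itself.
Transitive (axiom 4): yes — every two-step R-path is closed by a direct edge.
Euclidean (axiom 5): no — 3 R 0 and 3 R 3, but not 0 R 3.
So F validates K, D, T, S4; S5 would additionally require R to be Euclidean. The strongest is S4.

S4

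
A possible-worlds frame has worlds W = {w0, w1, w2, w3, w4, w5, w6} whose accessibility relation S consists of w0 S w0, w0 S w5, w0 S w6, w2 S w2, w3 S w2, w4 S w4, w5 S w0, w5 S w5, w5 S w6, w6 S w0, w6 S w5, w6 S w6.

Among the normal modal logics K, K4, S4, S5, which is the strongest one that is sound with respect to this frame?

K4

Transitive (axiom 4): yes — every two-step S-path is closed by a direct edge.
Reflexive (axiom T): no — w1 is not related to itself.
Euclidean (axiom 5): yes — any two successors of a common world are S-related.
So F validates K, K4; S4 would additionally require S to be reflexive. The strongest is K4.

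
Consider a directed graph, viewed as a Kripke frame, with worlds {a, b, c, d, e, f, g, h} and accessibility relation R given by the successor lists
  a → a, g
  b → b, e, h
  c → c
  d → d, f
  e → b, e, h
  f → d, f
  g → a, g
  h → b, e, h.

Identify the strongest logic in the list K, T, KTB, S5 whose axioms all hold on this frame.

S5

Reflexive (axiom T): yes — every world is R-related to itself.
Symmetric (axiom B): yes — every pair in R has its reverse in R.
Euclidean (axiom 5): yes — any two successors of a common world are R-related.
So F validates K, T, KTB, S5. The strongest is S5.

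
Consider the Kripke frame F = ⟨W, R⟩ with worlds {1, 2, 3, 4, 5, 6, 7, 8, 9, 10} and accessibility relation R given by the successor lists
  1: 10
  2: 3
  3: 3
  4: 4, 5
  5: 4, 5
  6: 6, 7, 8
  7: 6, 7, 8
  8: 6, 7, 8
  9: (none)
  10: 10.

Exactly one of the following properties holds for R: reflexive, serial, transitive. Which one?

Reflexive: no — 1 is not related to itself.
Serial: no — 9 has no R-successor.
Transitive: yes — every two-step R-path is closed by a direct edge.
Only transitive holds.

transitive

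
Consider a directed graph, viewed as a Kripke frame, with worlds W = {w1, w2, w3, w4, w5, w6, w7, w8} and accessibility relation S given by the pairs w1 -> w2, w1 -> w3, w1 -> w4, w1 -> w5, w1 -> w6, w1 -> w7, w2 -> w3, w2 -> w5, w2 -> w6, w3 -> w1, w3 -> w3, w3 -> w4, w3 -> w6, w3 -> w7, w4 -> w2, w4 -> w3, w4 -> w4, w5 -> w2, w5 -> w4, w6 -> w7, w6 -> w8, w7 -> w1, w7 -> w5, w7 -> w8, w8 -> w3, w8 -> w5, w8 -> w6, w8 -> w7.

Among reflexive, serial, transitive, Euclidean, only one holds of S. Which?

Reflexive: no — w1 is not related to itself.
Serial: yes — every world has a successor (e.g. w1 S w2).
Transitive: no — w1 S w6 and w6 S w8, but not w1 S w8.
Euclidean: no — w1 S w2 and w1 S w4, but not w2 S w4.
Only serial holds.

serial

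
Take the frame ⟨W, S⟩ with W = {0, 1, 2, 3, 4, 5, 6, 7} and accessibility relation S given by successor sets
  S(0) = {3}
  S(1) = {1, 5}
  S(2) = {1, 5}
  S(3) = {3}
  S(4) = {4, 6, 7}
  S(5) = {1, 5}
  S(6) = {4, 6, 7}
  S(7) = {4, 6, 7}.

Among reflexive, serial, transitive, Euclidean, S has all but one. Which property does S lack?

reflexive

Reflexive: no — 0 is not related to itself.
Serial: yes — every world has a successor (e.g. 0 S 3).
Transitive: yes — every two-step S-path is closed by a direct edge.
Euclidean: yes — any two successors of a common world are S-related.
Only reflexive fails.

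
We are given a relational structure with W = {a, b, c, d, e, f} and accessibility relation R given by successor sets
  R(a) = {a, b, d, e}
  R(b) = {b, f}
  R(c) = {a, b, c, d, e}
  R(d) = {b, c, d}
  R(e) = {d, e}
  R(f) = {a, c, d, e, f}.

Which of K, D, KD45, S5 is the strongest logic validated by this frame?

D

Serial (axiom D): yes — every world has a successor (e.g. a R a).
Euclidean (axiom 5): no — a R b and a R d, but not b R d.
Transitive (axiom 4): no — a R b and b R f, but not a R f.
Reflexive (axiom T): yes — every world is R-related to itself.
So F validates K, D; KD45 would additionally require R to be Euclidean and transitive. The strongest is D.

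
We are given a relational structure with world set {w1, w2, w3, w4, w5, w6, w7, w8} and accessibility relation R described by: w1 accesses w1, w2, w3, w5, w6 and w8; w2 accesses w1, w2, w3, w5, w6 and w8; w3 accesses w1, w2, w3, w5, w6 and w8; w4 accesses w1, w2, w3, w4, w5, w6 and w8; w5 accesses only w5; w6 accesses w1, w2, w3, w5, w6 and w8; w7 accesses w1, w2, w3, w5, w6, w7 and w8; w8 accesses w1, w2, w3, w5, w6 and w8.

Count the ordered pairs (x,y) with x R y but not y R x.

17

Enumerating: (w1,w5), (w2,w5), (w3,w5), (w4,w1), (w4,w2), (w4,w3), (w4,w5), (w4,w6), (w4,w8), (w6,w5), (w7,w1), (w7,w2), (w7,w3), (w7,w5), (w7,w6), (w7,w8), (w8,w5).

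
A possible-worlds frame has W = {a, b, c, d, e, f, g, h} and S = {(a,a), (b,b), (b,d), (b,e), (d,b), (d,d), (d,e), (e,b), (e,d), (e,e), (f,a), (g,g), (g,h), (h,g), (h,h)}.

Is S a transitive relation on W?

Yes

Transitive: yes — every two-step S-path is closed by a direct edge.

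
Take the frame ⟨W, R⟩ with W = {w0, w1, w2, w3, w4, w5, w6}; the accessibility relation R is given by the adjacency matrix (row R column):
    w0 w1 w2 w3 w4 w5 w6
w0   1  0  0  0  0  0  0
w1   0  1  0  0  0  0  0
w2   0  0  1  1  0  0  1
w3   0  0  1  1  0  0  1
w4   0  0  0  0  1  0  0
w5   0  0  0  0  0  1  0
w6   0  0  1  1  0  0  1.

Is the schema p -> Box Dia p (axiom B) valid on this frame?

Yes

The schema B characterises exactly the symmetric frames.
Symmetric: yes — every pair in R has its reverse in R.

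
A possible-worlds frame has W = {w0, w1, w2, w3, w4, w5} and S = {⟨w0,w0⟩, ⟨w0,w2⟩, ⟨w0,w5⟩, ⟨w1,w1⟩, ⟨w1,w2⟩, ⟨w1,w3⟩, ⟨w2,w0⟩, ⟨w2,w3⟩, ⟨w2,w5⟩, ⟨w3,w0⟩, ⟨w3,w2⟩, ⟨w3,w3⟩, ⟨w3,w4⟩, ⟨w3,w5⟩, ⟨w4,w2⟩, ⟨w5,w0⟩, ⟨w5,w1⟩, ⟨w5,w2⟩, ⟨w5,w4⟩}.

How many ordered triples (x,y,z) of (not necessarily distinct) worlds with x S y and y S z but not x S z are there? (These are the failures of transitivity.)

Enumerating: (w0,w2,w3), (w0,w5,w1), (w0,w5,w4), (w1,w2,w0), (w1,w2,w5), (w1,w3,w0), (w1,w3,w4), (w1,w3,w5), (w2,w0,w2), (w2,w3,w2), (w2,w3,w4), (w2,w5,w1), … and 10 more.
Total: 22.

22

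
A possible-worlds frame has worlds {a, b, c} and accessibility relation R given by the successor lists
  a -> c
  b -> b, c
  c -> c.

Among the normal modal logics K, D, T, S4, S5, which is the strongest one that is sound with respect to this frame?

Serial (axiom D): yes — every world has a successor (e.g. a R c).
Reflexive (axiom T): no — a is not related to itself.
Transitive (axiom 4): yes — every two-step R-path is closed by a direct edge.
Euclidean (axiom 5): no — b R c and b R b, but not c R b.
So F validates K, D; T would additionally require R to be reflexive. The strongest is D.

D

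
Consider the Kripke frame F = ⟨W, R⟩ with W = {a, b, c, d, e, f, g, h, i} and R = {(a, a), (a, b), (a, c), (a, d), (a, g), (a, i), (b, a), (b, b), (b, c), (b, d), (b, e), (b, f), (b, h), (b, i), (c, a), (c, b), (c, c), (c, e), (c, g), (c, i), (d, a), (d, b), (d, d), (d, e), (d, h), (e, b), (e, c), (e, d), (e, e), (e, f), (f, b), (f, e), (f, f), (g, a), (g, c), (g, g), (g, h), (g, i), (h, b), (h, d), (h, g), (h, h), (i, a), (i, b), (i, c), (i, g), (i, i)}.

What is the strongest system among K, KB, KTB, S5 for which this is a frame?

Symmetric (axiom B): yes — every pair in R has its reverse in R.
Reflexive (axiom T): yes — every world is R-related to itself.
Euclidean (axiom 5): no — a R b and a R g, but not b R g.
So F validates K, KB, KTB; S5 would additionally require R to be Euclidean. The strongest is KTB.

KTB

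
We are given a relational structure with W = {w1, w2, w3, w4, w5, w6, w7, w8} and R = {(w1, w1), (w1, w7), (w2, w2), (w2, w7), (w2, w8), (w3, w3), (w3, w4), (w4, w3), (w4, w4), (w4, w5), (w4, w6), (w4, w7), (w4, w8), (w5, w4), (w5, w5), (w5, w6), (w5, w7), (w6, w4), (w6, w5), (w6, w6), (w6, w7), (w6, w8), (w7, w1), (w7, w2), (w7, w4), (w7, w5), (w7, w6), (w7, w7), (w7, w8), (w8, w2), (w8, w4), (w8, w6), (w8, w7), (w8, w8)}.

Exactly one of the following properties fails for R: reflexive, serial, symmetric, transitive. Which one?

transitive

Reflexive: yes — every world is R-related to itself.
Serial: yes — every world has a successor (e.g. w1 R w1).
Symmetric: yes — every pair in R has its reverse in R.
Transitive: no — w1 R w7 and w7 R w2, but not w1 R w2.
Only transitive fails.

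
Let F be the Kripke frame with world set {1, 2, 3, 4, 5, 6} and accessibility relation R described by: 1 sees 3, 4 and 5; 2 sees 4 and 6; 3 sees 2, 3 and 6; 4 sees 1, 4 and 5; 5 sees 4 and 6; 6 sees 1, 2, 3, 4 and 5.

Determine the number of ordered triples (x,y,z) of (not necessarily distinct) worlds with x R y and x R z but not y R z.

30

Enumerating: (1,3,4), (1,3,5), (1,4,3), (1,5,3), (1,5,5), (2,4,6), (2,6,6), (3,2,2), (3,2,3), (3,6,6), (4,1,1), (4,5,1), … and 18 more.
Total: 30.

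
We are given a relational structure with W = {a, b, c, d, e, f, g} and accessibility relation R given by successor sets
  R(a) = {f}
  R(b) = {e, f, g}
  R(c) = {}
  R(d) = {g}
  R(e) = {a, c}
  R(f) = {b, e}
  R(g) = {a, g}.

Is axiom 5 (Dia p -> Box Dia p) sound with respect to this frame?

No

The schema 5 characterises exactly the Euclidean frames.
Euclidean: no — b R e and b R f, but not e R f.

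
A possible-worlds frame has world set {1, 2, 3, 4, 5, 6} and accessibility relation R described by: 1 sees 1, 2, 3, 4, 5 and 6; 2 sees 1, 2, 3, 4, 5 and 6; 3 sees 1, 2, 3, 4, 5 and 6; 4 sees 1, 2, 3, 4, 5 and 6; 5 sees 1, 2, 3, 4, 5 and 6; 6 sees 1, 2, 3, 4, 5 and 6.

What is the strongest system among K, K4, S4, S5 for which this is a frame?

S5

Transitive (axiom 4): yes — every two-step R-path is closed by a direct edge.
Reflexive (axiom T): yes — every world is R-related to itself.
Euclidean (axiom 5): yes — any two successors of a common world are R-related.
So F validates K, K4, S4, S5. The strongest is S5.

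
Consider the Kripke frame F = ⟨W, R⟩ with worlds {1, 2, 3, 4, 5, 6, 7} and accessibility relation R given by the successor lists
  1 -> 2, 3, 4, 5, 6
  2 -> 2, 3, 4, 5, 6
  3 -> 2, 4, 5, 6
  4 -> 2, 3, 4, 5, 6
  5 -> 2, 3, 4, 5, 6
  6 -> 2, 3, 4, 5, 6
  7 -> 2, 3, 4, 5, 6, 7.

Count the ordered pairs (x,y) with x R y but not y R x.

Enumerating: (1,2), (1,3), (1,4), (1,5), (1,6), (7,2), (7,3), (7,4), (7,5), (7,6).

10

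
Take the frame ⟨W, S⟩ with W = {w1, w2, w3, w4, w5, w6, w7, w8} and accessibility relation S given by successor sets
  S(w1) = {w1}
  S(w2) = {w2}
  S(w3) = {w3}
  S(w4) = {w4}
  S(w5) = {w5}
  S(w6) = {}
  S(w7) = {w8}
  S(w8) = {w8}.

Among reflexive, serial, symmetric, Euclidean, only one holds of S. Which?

Reflexive: no — w6 is not related to itself.
Serial: no — w6 has no S-successor.
Symmetric: no — w7 S w8 but not w8 S w7.
Euclidean: yes — any two successors of a common world are S-related.
Only Euclidean holds.

Euclidean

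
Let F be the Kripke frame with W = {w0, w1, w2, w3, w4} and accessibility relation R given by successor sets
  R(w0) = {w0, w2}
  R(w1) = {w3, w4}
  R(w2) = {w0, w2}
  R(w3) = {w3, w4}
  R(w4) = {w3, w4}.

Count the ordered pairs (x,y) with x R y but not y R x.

2

Enumerating: (w1,w3), (w1,w4).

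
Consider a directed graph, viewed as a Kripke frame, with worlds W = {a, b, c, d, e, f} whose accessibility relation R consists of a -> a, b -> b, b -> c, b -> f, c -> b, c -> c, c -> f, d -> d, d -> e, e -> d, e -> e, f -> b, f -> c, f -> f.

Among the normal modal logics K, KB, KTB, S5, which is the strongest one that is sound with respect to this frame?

Symmetric (axiom B): yes — every pair in R has its reverse in R.
Reflexive (axiom T): yes — every world is R-related to itself.
Euclidean (axiom 5): yes — any two successors of a common world are R-related.
So F validates K, KB, KTB, S5. The strongest is S5.

S5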